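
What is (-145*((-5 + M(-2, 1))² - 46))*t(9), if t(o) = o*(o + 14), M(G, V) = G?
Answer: -90045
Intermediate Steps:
t(o) = o*(14 + o)
(-145*((-5 + M(-2, 1))² - 46))*t(9) = (-145*((-5 - 2)² - 46))*(9*(14 + 9)) = (-145*((-7)² - 46))*(9*23) = -145*(49 - 46)*207 = -145*3*207 = -435*207 = -90045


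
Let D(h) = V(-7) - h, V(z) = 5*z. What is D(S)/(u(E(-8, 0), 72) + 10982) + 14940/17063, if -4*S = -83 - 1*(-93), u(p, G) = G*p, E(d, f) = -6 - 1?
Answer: 23997965/27505556 ≈ 0.87248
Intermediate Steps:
E(d, f) = -7
S = -5/2 (S = -(-83 - 1*(-93))/4 = -(-83 + 93)/4 = -¼*10 = -5/2 ≈ -2.5000)
D(h) = -35 - h (D(h) = 5*(-7) - h = -35 - h)
D(S)/(u(E(-8, 0), 72) + 10982) + 14940/17063 = (-35 - 1*(-5/2))/(72*(-7) + 10982) + 14940/17063 = (-35 + 5/2)/(-504 + 10982) + 14940*(1/17063) = -65/2/10478 + 14940/17063 = -65/2*1/10478 + 14940/17063 = -5/1612 + 14940/17063 = 23997965/27505556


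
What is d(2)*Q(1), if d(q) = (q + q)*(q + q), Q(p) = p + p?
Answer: 32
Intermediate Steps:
Q(p) = 2*p
d(q) = 4*q**2 (d(q) = (2*q)*(2*q) = 4*q**2)
d(2)*Q(1) = (4*2**2)*(2*1) = (4*4)*2 = 16*2 = 32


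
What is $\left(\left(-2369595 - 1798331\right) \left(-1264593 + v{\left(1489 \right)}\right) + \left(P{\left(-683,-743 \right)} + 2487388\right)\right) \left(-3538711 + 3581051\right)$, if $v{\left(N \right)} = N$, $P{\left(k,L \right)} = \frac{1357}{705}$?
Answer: $\frac{31428907271883349556}{141} \approx 2.229 \cdot 10^{17}$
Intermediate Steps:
$P{\left(k,L \right)} = \frac{1357}{705}$ ($P{\left(k,L \right)} = 1357 \cdot \frac{1}{705} = \frac{1357}{705}$)
$\left(\left(-2369595 - 1798331\right) \left(-1264593 + v{\left(1489 \right)}\right) + \left(P{\left(-683,-743 \right)} + 2487388\right)\right) \left(-3538711 + 3581051\right) = \left(\left(-2369595 - 1798331\right) \left(-1264593 + 1489\right) + \left(\frac{1357}{705} + 2487388\right)\right) \left(-3538711 + 3581051\right) = \left(\left(-4167926\right) \left(-1263104\right) + \frac{1753609897}{705}\right) 42340 = \left(5264524002304 + \frac{1753609897}{705}\right) 42340 = \frac{3711491175234217}{705} \cdot 42340 = \frac{31428907271883349556}{141}$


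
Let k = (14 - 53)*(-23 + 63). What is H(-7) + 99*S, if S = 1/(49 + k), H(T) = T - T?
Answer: -99/1511 ≈ -0.065520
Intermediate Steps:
k = -1560 (k = -39*40 = -1560)
H(T) = 0
S = -1/1511 (S = 1/(49 - 1560) = 1/(-1511) = -1/1511 ≈ -0.00066181)
H(-7) + 99*S = 0 + 99*(-1/1511) = 0 - 99/1511 = -99/1511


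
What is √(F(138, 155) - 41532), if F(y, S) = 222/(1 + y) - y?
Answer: 2*I*√201268803/139 ≈ 204.13*I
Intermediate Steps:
F(y, S) = -y + 222/(1 + y)
√(F(138, 155) - 41532) = √((222 - 1*138 - 1*138²)/(1 + 138) - 41532) = √((222 - 138 - 1*19044)/139 - 41532) = √((222 - 138 - 19044)/139 - 41532) = √((1/139)*(-18960) - 41532) = √(-18960/139 - 41532) = √(-5791908/139) = 2*I*√201268803/139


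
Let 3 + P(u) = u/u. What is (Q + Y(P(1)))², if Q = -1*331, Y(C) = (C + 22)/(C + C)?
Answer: 112896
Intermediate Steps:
P(u) = -2 (P(u) = -3 + u/u = -3 + 1 = -2)
Y(C) = (22 + C)/(2*C) (Y(C) = (22 + C)/((2*C)) = (22 + C)*(1/(2*C)) = (22 + C)/(2*C))
Q = -331
(Q + Y(P(1)))² = (-331 + (½)*(22 - 2)/(-2))² = (-331 + (½)*(-½)*20)² = (-331 - 5)² = (-336)² = 112896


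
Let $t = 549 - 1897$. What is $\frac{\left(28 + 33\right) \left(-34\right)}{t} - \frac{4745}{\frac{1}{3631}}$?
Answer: $- \frac{11612408993}{674} \approx -1.7229 \cdot 10^{7}$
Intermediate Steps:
$t = -1348$
$\frac{\left(28 + 33\right) \left(-34\right)}{t} - \frac{4745}{\frac{1}{3631}} = \frac{\left(28 + 33\right) \left(-34\right)}{-1348} - \frac{4745}{\frac{1}{3631}} = 61 \left(-34\right) \left(- \frac{1}{1348}\right) - 4745 \frac{1}{\frac{1}{3631}} = \left(-2074\right) \left(- \frac{1}{1348}\right) - 17229095 = \frac{1037}{674} - 17229095 = - \frac{11612408993}{674}$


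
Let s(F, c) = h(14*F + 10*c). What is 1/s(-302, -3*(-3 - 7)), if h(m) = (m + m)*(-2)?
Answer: 1/15712 ≈ 6.3646e-5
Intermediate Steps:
h(m) = -4*m (h(m) = (2*m)*(-2) = -4*m)
s(F, c) = -56*F - 40*c (s(F, c) = -4*(14*F + 10*c) = -4*(10*c + 14*F) = -56*F - 40*c)
1/s(-302, -3*(-3 - 7)) = 1/(-56*(-302) - (-120)*(-3 - 7)) = 1/(16912 - (-120)*(-10)) = 1/(16912 - 40*30) = 1/(16912 - 1200) = 1/15712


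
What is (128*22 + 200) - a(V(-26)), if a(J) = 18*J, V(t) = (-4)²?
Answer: 2728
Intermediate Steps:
V(t) = 16
(128*22 + 200) - a(V(-26)) = (128*22 + 200) - 18*16 = (2816 + 200) - 1*288 = 3016 - 288 = 2728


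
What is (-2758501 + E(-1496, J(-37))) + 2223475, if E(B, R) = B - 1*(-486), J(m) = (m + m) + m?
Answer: -536036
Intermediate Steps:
J(m) = 3*m (J(m) = 2*m + m = 3*m)
E(B, R) = 486 + B (E(B, R) = B + 486 = 486 + B)
(-2758501 + E(-1496, J(-37))) + 2223475 = (-2758501 + (486 - 1496)) + 2223475 = (-2758501 - 1010) + 2223475 = -2759511 + 2223475 = -536036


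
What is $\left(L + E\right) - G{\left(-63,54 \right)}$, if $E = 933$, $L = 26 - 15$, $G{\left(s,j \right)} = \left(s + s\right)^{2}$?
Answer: $-14932$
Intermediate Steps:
$G{\left(s,j \right)} = 4 s^{2}$ ($G{\left(s,j \right)} = \left(2 s\right)^{2} = 4 s^{2}$)
$L = 11$ ($L = 26 - 15 = 11$)
$\left(L + E\right) - G{\left(-63,54 \right)} = \left(11 + 933\right) - 4 \left(-63\right)^{2} = 944 - 4 \cdot 3969 = 944 - 15876 = -14932$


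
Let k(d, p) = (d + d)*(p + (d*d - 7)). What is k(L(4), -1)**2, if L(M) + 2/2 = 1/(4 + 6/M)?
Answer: 254913156/1771561 ≈ 143.89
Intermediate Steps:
L(M) = -1 + 1/(4 + 6/M)
k(d, p) = 2*d*(-7 + p + d**2) (k(d, p) = (2*d)*(p + (d**2 - 7)) = (2*d)*(p + (-7 + d**2)) = (2*d)*(-7 + p + d**2) = 2*d*(-7 + p + d**2))
k(L(4), -1)**2 = (2*(3*(-2 - 1*4)/(2*(3 + 2*4)))*(-7 - 1 + (3*(-2 - 1*4)/(2*(3 + 2*4)))**2))**2 = (2*(3*(-2 - 4)/(2*(3 + 8)))*(-7 - 1 + (3*(-2 - 4)/(2*(3 + 8)))**2))**2 = (2*((3/2)*(-6)/11)*(-7 - 1 + ((3/2)*(-6)/11)**2))**2 = (2*((3/2)*(1/11)*(-6))*(-7 - 1 + ((3/2)*(1/11)*(-6))**2))**2 = (2*(-9/11)*(-7 - 1 + (-9/11)**2))**2 = (2*(-9/11)*(-7 - 1 + 81/121))**2 = (2*(-9/11)*(-887/121))**2 = (15966/1331)**2 = 254913156/1771561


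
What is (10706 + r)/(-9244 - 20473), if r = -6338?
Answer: -4368/29717 ≈ -0.14699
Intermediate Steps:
(10706 + r)/(-9244 - 20473) = (10706 - 6338)/(-9244 - 20473) = 4368/(-29717) = 4368*(-1/29717) = -4368/29717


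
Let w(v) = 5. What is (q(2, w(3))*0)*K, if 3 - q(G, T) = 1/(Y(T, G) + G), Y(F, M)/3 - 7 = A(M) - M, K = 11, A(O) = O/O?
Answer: 0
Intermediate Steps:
A(O) = 1
Y(F, M) = 24 - 3*M (Y(F, M) = 21 + 3*(1 - M) = 21 + (3 - 3*M) = 24 - 3*M)
q(G, T) = 3 - 1/(24 - 2*G) (q(G, T) = 3 - 1/((24 - 3*G) + G) = 3 - 1/(24 - 2*G))
(q(2, w(3))*0)*K = (((-71 + 6*2)/(2*(-12 + 2)))*0)*11 = (((½)*(-71 + 12)/(-10))*0)*11 = (((½)*(-⅒)*(-59))*0)*11 = ((59/20)*0)*11 = 0*11 = 0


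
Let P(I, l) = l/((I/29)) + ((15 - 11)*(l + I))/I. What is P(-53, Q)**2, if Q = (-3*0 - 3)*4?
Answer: 369664/2809 ≈ 131.60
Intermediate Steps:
Q = -12 (Q = (0 - 3)*4 = -3*4 = -12)
P(I, l) = (4*I + 4*l)/I + 29*l/I (P(I, l) = l/((I*(1/29))) + (4*(I + l))/I = l/((I/29)) + (4*I + 4*l)/I = l*(29/I) + (4*I + 4*l)/I = 29*l/I + (4*I + 4*l)/I = (4*I + 4*l)/I + 29*l/I)
P(-53, Q)**2 = (4 + 33*(-12)/(-53))**2 = (4 + 33*(-12)*(-1/53))**2 = (4 + 396/53)**2 = (608/53)**2 = 369664/2809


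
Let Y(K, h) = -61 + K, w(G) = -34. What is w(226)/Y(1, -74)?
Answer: 17/30 ≈ 0.56667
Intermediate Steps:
w(226)/Y(1, -74) = -34/(-61 + 1) = -34/(-60) = -34*(-1/60) = 17/30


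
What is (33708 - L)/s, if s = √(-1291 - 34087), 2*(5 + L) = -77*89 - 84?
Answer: -74363*I*√2/532 ≈ -197.68*I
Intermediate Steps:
L = -6947/2 (L = -5 + (-77*89 - 84)/2 = -5 + (-6853 - 84)/2 = -5 + (½)*(-6937) = -5 - 6937/2 = -6947/2 ≈ -3473.5)
s = 133*I*√2 (s = √(-35378) = 133*I*√2 ≈ 188.09*I)
(33708 - L)/s = (33708 - 1*(-6947/2))/((133*I*√2)) = (33708 + 6947/2)*(-I*√2/266) = 74363*(-I*√2/266)/2 = -74363*I*√2/532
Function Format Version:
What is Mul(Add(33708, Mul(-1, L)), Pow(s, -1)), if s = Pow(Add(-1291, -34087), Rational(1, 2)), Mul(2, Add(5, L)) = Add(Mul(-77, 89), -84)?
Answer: Mul(Rational(-74363, 532), I, Pow(2, Rational(1, 2))) ≈ Mul(-197.68, I)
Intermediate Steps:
L = Rational(-6947, 2) (L = Add(-5, Mul(Rational(1, 2), Add(Mul(-77, 89), -84))) = Add(-5, Mul(Rational(1, 2), Add(-6853, -84))) = Add(-5, Mul(Rational(1, 2), -6937)) = Add(-5, Rational(-6937, 2)) = Rational(-6947, 2) ≈ -3473.5)
s = Mul(133, I, Pow(2, Rational(1, 2))) (s = Pow(-35378, Rational(1, 2)) = Mul(133, I, Pow(2, Rational(1, 2))) ≈ Mul(188.09, I))
Mul(Add(33708, Mul(-1, L)), Pow(s, -1)) = Mul(Add(33708, Mul(-1, Rational(-6947, 2))), Pow(Mul(133, I, Pow(2, Rational(1, 2))), -1)) = Mul(Add(33708, Rational(6947, 2)), Mul(Rational(-1, 266), I, Pow(2, Rational(1, 2)))) = Mul(Rational(74363, 2), Mul(Rational(-1, 266), I, Pow(2, Rational(1, 2)))) = Mul(Rational(-74363, 532), I, Pow(2, Rational(1, 2)))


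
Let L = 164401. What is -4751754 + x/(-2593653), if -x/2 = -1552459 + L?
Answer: -4108134597826/864551 ≈ -4.7518e+6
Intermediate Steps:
x = 2776116 (x = -2*(-1552459 + 164401) = -2*(-1388058) = 2776116)
-4751754 + x/(-2593653) = -4751754 + 2776116/(-2593653) = -4751754 + 2776116*(-1/2593653) = -4751754 - 925372/864551 = -4108134597826/864551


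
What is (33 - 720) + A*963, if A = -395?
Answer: -381072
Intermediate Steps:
(33 - 720) + A*963 = (33 - 720) - 395*963 = -687 - 380385 = -381072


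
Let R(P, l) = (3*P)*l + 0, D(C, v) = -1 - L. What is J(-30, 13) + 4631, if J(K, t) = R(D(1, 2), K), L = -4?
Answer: 4361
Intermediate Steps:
D(C, v) = 3 (D(C, v) = -1 - 1*(-4) = -1 + 4 = 3)
R(P, l) = 3*P*l (R(P, l) = 3*P*l + 0 = 3*P*l)
J(K, t) = 9*K (J(K, t) = 3*3*K = 9*K)
J(-30, 13) + 4631 = 9*(-30) + 4631 = -270 + 4631 = 4361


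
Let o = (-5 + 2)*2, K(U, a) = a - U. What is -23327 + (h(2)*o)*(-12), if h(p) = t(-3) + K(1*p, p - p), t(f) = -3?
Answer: -23687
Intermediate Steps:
h(p) = -3 - p (h(p) = -3 + ((p - p) - p) = -3 + (0 - p) = -3 - p)
o = -6 (o = -3*2 = -6)
-23327 + (h(2)*o)*(-12) = -23327 + ((-3 - 1*2)*(-6))*(-12) = -23327 + ((-3 - 2)*(-6))*(-12) = -23327 - 5*(-6)*(-12) = -23327 + 30*(-12) = -23327 - 360 = -23687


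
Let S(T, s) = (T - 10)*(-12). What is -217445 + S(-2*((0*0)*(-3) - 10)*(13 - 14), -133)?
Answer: -217085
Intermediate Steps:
S(T, s) = 120 - 12*T (S(T, s) = (-10 + T)*(-12) = 120 - 12*T)
-217445 + S(-2*((0*0)*(-3) - 10)*(13 - 14), -133) = -217445 + (120 - (-24)*((0*0)*(-3) - 10)*(13 - 14)) = -217445 + (120 - (-24)*(0*(-3) - 10)*(-1)) = -217445 + (120 - (-24)*(0 - 10)*(-1)) = -217445 + (120 - (-24)*(-10*(-1))) = -217445 + (120 - (-24)*10) = -217445 + (120 - 12*(-20)) = -217445 + (120 + 240) = -217445 + 360 = -217085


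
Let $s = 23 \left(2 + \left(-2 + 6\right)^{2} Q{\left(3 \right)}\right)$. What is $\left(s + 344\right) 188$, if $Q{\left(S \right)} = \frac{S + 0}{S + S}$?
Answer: $107912$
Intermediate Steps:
$Q{\left(S \right)} = \frac{1}{2}$ ($Q{\left(S \right)} = \frac{S}{2 S} = S \frac{1}{2 S} = \frac{1}{2}$)
$s = 230$ ($s = 23 \left(2 + \left(-2 + 6\right)^{2} \cdot \frac{1}{2}\right) = 23 \left(2 + 4^{2} \cdot \frac{1}{2}\right) = 23 \left(2 + 16 \cdot \frac{1}{2}\right) = 23 \left(2 + 8\right) = 23 \cdot 10 = 230$)
$\left(s + 344\right) 188 = \left(230 + 344\right) 188 = 574 \cdot 188 = 107912$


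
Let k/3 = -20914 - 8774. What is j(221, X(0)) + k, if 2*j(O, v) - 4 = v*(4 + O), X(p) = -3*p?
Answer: -89062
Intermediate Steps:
j(O, v) = 2 + v*(4 + O)/2 (j(O, v) = 2 + (v*(4 + O))/2 = 2 + v*(4 + O)/2)
k = -89064 (k = 3*(-20914 - 8774) = 3*(-29688) = -89064)
j(221, X(0)) + k = (2 + 2*(-3*0) + (1/2)*221*(-3*0)) - 89064 = (2 + 2*0 + (1/2)*221*0) - 89064 = (2 + 0 + 0) - 89064 = 2 - 89064 = -89062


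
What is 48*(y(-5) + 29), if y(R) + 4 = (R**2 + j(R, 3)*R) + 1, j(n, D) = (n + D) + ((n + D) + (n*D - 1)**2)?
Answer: -58032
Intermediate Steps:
j(n, D) = (-1 + D*n)**2 + 2*D + 2*n (j(n, D) = (D + n) + ((D + n) + (D*n - 1)**2) = (D + n) + ((D + n) + (-1 + D*n)**2) = (D + n) + (D + n + (-1 + D*n)**2) = (-1 + D*n)**2 + 2*D + 2*n)
y(R) = -3 + R**2 + R*(6 + (-1 + 3*R)**2 + 2*R) (y(R) = -4 + ((R**2 + ((-1 + 3*R)**2 + 2*3 + 2*R)*R) + 1) = -4 + ((R**2 + ((-1 + 3*R)**2 + 6 + 2*R)*R) + 1) = -4 + ((R**2 + (6 + (-1 + 3*R)**2 + 2*R)*R) + 1) = -4 + ((R**2 + R*(6 + (-1 + 3*R)**2 + 2*R)) + 1) = -4 + (1 + R**2 + R*(6 + (-1 + 3*R)**2 + 2*R)) = -3 + R**2 + R*(6 + (-1 + 3*R)**2 + 2*R))
48*(y(-5) + 29) = 48*((-3 - 3*(-5)**2 + 7*(-5) + 9*(-5)**3) + 29) = 48*((-3 - 3*25 - 35 + 9*(-125)) + 29) = 48*((-3 - 75 - 35 - 1125) + 29) = 48*(-1238 + 29) = 48*(-1209) = -58032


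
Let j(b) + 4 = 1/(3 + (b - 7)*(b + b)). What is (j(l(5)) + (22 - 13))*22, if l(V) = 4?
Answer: 2288/21 ≈ 108.95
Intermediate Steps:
j(b) = -4 + 1/(3 + 2*b*(-7 + b)) (j(b) = -4 + 1/(3 + (b - 7)*(b + b)) = -4 + 1/(3 + (-7 + b)*(2*b)) = -4 + 1/(3 + 2*b*(-7 + b)))
(j(l(5)) + (22 - 13))*22 = ((-11 - 8*4² + 56*4)/(3 - 14*4 + 2*4²) + (22 - 13))*22 = ((-11 - 8*16 + 224)/(3 - 56 + 2*16) + 9)*22 = ((-11 - 128 + 224)/(3 - 56 + 32) + 9)*22 = (85/(-21) + 9)*22 = (-1/21*85 + 9)*22 = (-85/21 + 9)*22 = (104/21)*22 = 2288/21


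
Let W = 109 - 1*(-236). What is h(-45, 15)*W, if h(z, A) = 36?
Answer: 12420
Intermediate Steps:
W = 345 (W = 109 + 236 = 345)
h(-45, 15)*W = 36*345 = 12420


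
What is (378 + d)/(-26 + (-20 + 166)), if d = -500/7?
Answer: 1073/420 ≈ 2.5548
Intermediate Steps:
d = -500/7 (d = -500*⅐ = -500/7 ≈ -71.429)
(378 + d)/(-26 + (-20 + 166)) = (378 - 500/7)/(-26 + (-20 + 166)) = 2146/(7*(-26 + 146)) = (2146/7)/120 = (2146/7)*(1/120) = 1073/420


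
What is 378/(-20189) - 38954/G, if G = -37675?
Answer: 772201156/760620575 ≈ 1.0152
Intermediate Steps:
378/(-20189) - 38954/G = 378/(-20189) - 38954/(-37675) = 378*(-1/20189) - 38954*(-1/37675) = -378/20189 + 38954/37675 = 772201156/760620575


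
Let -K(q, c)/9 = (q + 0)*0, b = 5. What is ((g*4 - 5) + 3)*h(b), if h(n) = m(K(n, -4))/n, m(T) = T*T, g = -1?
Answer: 0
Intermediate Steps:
K(q, c) = 0 (K(q, c) = -9*(q + 0)*0 = -9*q*0 = -9*0 = 0)
m(T) = T²
h(n) = 0 (h(n) = 0²/n = 0/n = 0)
((g*4 - 5) + 3)*h(b) = ((-1*4 - 5) + 3)*0 = ((-4 - 5) + 3)*0 = (-9 + 3)*0 = -6*0 = 0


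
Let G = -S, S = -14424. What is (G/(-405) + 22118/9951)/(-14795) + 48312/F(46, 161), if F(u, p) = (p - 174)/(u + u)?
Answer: -29446728394138862/86126651325 ≈ -3.4190e+5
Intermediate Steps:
G = 14424 (G = -1*(-14424) = 14424)
F(u, p) = (-174 + p)/(2*u) (F(u, p) = (-174 + p)/((2*u)) = (-174 + p)*(1/(2*u)) = (-174 + p)/(2*u))
(G/(-405) + 22118/9951)/(-14795) + 48312/F(46, 161) = (14424/(-405) + 22118/9951)/(-14795) + 48312/(((½)*(-174 + 161)/46)) = (14424*(-1/405) + 22118*(1/9951))*(-1/14795) + 48312/(((½)*(1/46)*(-13))) = (-4808/135 + 22118/9951)*(-1/14795) + 48312/(-13/92) = -14952826/447795*(-1/14795) + 48312*(-92/13) = 14952826/6625127025 - 4444704/13 = -29446728394138862/86126651325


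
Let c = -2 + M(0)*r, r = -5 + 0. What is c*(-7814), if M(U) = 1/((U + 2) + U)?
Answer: 35163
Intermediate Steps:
M(U) = 1/(2 + 2*U) (M(U) = 1/((2 + U) + U) = 1/(2 + 2*U))
r = -5
c = -9/2 (c = -2 + (1/(2*(1 + 0)))*(-5) = -2 + ((1/2)/1)*(-5) = -2 + ((1/2)*1)*(-5) = -2 + (1/2)*(-5) = -2 - 5/2 = -9/2 ≈ -4.5000)
c*(-7814) = -9/2*(-7814) = 35163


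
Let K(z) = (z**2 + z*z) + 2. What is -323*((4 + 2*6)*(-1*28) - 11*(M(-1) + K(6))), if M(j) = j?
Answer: 404073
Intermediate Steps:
K(z) = 2 + 2*z**2 (K(z) = (z**2 + z**2) + 2 = 2*z**2 + 2 = 2 + 2*z**2)
-323*((4 + 2*6)*(-1*28) - 11*(M(-1) + K(6))) = -323*((4 + 2*6)*(-1*28) - 11*(-1 + (2 + 2*6**2))) = -323*((4 + 12)*(-28) - 11*(-1 + (2 + 2*36))) = -323*(16*(-28) - 11*(-1 + (2 + 72))) = -323*(-448 - 11*(-1 + 74)) = -323*(-448 - 11*73) = -323*(-448 - 803) = -323*(-1251) = 404073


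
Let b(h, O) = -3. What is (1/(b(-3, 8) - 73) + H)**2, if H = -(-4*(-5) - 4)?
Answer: 1481089/5776 ≈ 256.42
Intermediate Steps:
H = -16 (H = -(20 - 4) = -1*16 = -16)
(1/(b(-3, 8) - 73) + H)**2 = (1/(-3 - 73) - 16)**2 = (1/(-76) - 16)**2 = (-1/76 - 16)**2 = (-1217/76)**2 = 1481089/5776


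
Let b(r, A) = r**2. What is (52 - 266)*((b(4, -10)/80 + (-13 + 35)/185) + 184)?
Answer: -7297186/185 ≈ -39444.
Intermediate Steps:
(52 - 266)*((b(4, -10)/80 + (-13 + 35)/185) + 184) = (52 - 266)*((4**2/80 + (-13 + 35)/185) + 184) = -214*((16*(1/80) + 22*(1/185)) + 184) = -214*((1/5 + 22/185) + 184) = -214*(59/185 + 184) = -214*34099/185 = -7297186/185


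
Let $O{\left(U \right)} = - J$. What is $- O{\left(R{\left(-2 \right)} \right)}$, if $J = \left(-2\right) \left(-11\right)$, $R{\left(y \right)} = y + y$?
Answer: $22$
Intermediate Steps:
$R{\left(y \right)} = 2 y$
$J = 22$
$O{\left(U \right)} = -22$ ($O{\left(U \right)} = \left(-1\right) 22 = -22$)
$- O{\left(R{\left(-2 \right)} \right)} = \left(-1\right) \left(-22\right) = 22$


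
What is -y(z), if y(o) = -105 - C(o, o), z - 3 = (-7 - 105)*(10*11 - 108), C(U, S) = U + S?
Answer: -337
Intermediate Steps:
C(U, S) = S + U
z = -221 (z = 3 + (-7 - 105)*(10*11 - 108) = 3 - 112*(110 - 108) = 3 - 112*2 = 3 - 224 = -221)
y(o) = -105 - 2*o (y(o) = -105 - (o + o) = -105 - 2*o)
-y(z) = -(-105 - 2*(-221)) = -(-105 + 442) = -1*337 = -337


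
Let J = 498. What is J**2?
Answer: 248004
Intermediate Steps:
J**2 = 498**2 = 248004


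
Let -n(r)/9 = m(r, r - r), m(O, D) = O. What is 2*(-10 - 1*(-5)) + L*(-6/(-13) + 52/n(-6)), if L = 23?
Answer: 7990/351 ≈ 22.764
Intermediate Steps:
n(r) = -9*r
2*(-10 - 1*(-5)) + L*(-6/(-13) + 52/n(-6)) = 2*(-10 - 1*(-5)) + 23*(-6/(-13) + 52/((-9*(-6)))) = 2*(-10 + 5) + 23*(-6*(-1/13) + 52/54) = 2*(-5) + 23*(6/13 + 52*(1/54)) = -10 + 23*(6/13 + 26/27) = -10 + 23*(500/351) = -10 + 11500/351 = 7990/351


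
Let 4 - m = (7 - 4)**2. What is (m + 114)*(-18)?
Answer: -1962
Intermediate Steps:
m = -5 (m = 4 - (7 - 4)**2 = 4 - 1*3**2 = 4 - 1*9 = 4 - 9 = -5)
(m + 114)*(-18) = (-5 + 114)*(-18) = 109*(-18) = -1962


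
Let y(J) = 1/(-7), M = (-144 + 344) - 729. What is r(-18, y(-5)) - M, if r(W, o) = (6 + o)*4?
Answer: 3867/7 ≈ 552.43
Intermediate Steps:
M = -529 (M = 200 - 729 = -529)
y(J) = -⅐
r(W, o) = 24 + 4*o
r(-18, y(-5)) - M = (24 + 4*(-⅐)) - 1*(-529) = (24 - 4/7) + 529 = 164/7 + 529 = 3867/7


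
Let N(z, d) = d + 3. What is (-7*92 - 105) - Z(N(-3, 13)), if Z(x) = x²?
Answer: -1005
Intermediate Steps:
N(z, d) = 3 + d
(-7*92 - 105) - Z(N(-3, 13)) = (-7*92 - 105) - (3 + 13)² = (-644 - 105) - 1*16² = -749 - 1*256 = -749 - 256 = -1005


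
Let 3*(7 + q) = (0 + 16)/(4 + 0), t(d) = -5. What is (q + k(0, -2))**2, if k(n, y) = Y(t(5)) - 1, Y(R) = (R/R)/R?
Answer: 10609/225 ≈ 47.151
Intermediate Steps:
Y(R) = 1/R
q = -17/3 (q = -7 + ((0 + 16)/(4 + 0))/3 = -7 + (16/4)/3 = -7 + (16*(1/4))/3 = -7 + (1/3)*4 = -7 + 4/3 = -17/3 ≈ -5.6667)
k(n, y) = -6/5 (k(n, y) = 1/(-5) - 1 = -1/5 - 1 = -6/5)
(q + k(0, -2))**2 = (-17/3 - 6/5)**2 = (-103/15)**2 = 10609/225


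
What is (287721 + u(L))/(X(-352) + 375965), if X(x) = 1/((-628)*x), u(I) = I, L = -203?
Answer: 9079654144/11872759863 ≈ 0.76475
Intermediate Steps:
X(x) = -1/(628*x)
(287721 + u(L))/(X(-352) + 375965) = (287721 - 203)/(-1/628/(-352) + 375965) = 287518/(-1/628*(-1/352) + 375965) = 287518/(1/221056 + 375965) = 287518/(83109319041/221056) = 287518*(221056/83109319041) = 9079654144/11872759863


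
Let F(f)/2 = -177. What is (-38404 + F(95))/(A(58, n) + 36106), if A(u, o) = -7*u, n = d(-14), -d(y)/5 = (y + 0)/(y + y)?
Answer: -19379/17850 ≈ -1.0857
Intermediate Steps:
d(y) = -5/2 (d(y) = -5*(y + 0)/(y + y) = -5*y/(2*y) = -5*y*1/(2*y) = -5*½ = -5/2)
F(f) = -354 (F(f) = 2*(-177) = -354)
n = -5/2 ≈ -2.5000
(-38404 + F(95))/(A(58, n) + 36106) = (-38404 - 354)/(-7*58 + 36106) = -38758/(-406 + 36106) = -38758/35700 = -38758*1/35700 = -19379/17850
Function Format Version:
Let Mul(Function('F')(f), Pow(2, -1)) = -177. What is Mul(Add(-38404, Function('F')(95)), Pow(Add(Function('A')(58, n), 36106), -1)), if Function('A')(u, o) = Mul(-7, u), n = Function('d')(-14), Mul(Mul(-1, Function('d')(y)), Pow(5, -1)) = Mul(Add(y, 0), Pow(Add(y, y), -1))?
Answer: Rational(-19379, 17850) ≈ -1.0857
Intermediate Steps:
Function('d')(y) = Rational(-5, 2) (Function('d')(y) = Mul(-5, Mul(Add(y, 0), Pow(Add(y, y), -1))) = Mul(-5, Mul(y, Pow(Mul(2, y), -1))) = Mul(-5, Mul(y, Mul(Rational(1, 2), Pow(y, -1)))) = Mul(-5, Rational(1, 2)) = Rational(-5, 2))
Function('F')(f) = -354 (Function('F')(f) = Mul(2, -177) = -354)
n = Rational(-5, 2) ≈ -2.5000
Mul(Add(-38404, Function('F')(95)), Pow(Add(Function('A')(58, n), 36106), -1)) = Mul(Add(-38404, -354), Pow(Add(Mul(-7, 58), 36106), -1)) = Mul(-38758, Pow(Add(-406, 36106), -1)) = Mul(-38758, Pow(35700, -1)) = Mul(-38758, Rational(1, 35700)) = Rational(-19379, 17850)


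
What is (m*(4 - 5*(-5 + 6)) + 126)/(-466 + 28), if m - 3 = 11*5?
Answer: -34/219 ≈ -0.15525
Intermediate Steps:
m = 58 (m = 3 + 11*5 = 3 + 55 = 58)
(m*(4 - 5*(-5 + 6)) + 126)/(-466 + 28) = (58*(4 - 5*(-5 + 6)) + 126)/(-466 + 28) = (58*(4 - 5) + 126)/(-438) = (58*(4 - 1*5) + 126)*(-1/438) = (58*(4 - 5) + 126)*(-1/438) = (58*(-1) + 126)*(-1/438) = (-58 + 126)*(-1/438) = 68*(-1/438) = -34/219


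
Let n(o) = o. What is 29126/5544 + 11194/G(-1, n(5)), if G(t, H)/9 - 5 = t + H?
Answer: 3578819/24948 ≈ 143.45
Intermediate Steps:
G(t, H) = 45 + 9*H + 9*t (G(t, H) = 45 + 9*(t + H) = 45 + 9*(H + t) = 45 + (9*H + 9*t) = 45 + 9*H + 9*t)
29126/5544 + 11194/G(-1, n(5)) = 29126/5544 + 11194/(45 + 9*5 + 9*(-1)) = 29126*(1/5544) + 11194/(45 + 45 - 9) = 14563/2772 + 11194/81 = 3578819/24948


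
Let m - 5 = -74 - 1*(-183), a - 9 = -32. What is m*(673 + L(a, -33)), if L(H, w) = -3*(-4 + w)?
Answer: 89376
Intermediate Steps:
a = -23 (a = 9 - 32 = -23)
L(H, w) = 12 - 3*w
m = 114 (m = 5 + (-74 - 1*(-183)) = 5 + (-74 + 183) = 5 + 109 = 114)
m*(673 + L(a, -33)) = 114*(673 + (12 - 3*(-33))) = 114*(673 + (12 + 99)) = 114*(673 + 111) = 114*784 = 89376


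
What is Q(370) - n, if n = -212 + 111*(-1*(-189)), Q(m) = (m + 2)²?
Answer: 117617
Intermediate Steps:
Q(m) = (2 + m)²
n = 20767 (n = -212 + 111*189 = -212 + 20979 = 20767)
Q(370) - n = (2 + 370)² - 1*20767 = 372² - 20767 = 138384 - 20767 = 117617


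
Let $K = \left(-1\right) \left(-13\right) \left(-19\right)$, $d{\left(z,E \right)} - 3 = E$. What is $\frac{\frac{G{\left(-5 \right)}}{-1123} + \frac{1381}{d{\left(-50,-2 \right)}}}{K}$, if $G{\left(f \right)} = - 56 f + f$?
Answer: $- \frac{119276}{21337} \approx -5.5901$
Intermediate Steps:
$G{\left(f \right)} = - 55 f$
$d{\left(z,E \right)} = 3 + E$
$K = -247$ ($K = 13 \left(-19\right) = -247$)
$\frac{\frac{G{\left(-5 \right)}}{-1123} + \frac{1381}{d{\left(-50,-2 \right)}}}{K} = \frac{\frac{\left(-55\right) \left(-5\right)}{-1123} + \frac{1381}{3 - 2}}{-247} = \left(275 \left(- \frac{1}{1123}\right) + \frac{1381}{1}\right) \left(- \frac{1}{247}\right) = \left(- \frac{275}{1123} + 1381 \cdot 1\right) \left(- \frac{1}{247}\right) = \left(- \frac{275}{1123} + 1381\right) \left(- \frac{1}{247}\right) = \frac{1550588}{1123} \left(- \frac{1}{247}\right) = - \frac{119276}{21337}$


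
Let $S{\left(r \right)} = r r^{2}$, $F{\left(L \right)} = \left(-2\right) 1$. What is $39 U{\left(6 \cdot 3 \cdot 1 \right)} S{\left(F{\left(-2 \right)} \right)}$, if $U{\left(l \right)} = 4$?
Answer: $-1248$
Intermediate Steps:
$F{\left(L \right)} = -2$
$S{\left(r \right)} = r^{3}$
$39 U{\left(6 \cdot 3 \cdot 1 \right)} S{\left(F{\left(-2 \right)} \right)} = 39 \cdot 4 \left(-2\right)^{3} = 156 \left(-8\right) = -1248$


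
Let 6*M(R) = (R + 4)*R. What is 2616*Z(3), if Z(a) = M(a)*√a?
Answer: 9156*√3 ≈ 15859.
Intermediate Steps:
M(R) = R*(4 + R)/6 (M(R) = ((R + 4)*R)/6 = ((4 + R)*R)/6 = (R*(4 + R))/6 = R*(4 + R)/6)
Z(a) = a^(3/2)*(4 + a)/6 (Z(a) = (a*(4 + a)/6)*√a = a^(3/2)*(4 + a)/6)
2616*Z(3) = 2616*(3^(3/2)*(4 + 3)/6) = 2616*((⅙)*(3*√3)*7) = 2616*(7*√3/2) = 9156*√3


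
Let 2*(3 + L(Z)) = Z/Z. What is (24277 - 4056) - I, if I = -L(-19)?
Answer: 40437/2 ≈ 20219.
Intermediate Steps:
L(Z) = -5/2 (L(Z) = -3 + (Z/Z)/2 = -3 + (½)*1 = -3 + ½ = -5/2)
I = 5/2 (I = -1*(-5/2) = 5/2 ≈ 2.5000)
(24277 - 4056) - I = (24277 - 4056) - 1*5/2 = 20221 - 5/2 = 40437/2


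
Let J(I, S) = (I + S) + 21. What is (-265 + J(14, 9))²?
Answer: 48841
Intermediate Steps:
J(I, S) = 21 + I + S
(-265 + J(14, 9))² = (-265 + (21 + 14 + 9))² = (-265 + 44)² = (-221)² = 48841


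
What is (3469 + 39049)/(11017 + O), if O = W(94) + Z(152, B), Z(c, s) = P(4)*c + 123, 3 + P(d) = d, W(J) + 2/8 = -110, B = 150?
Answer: 170072/44727 ≈ 3.8024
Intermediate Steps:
W(J) = -441/4 (W(J) = -¼ - 110 = -441/4)
P(d) = -3 + d
Z(c, s) = 123 + c (Z(c, s) = (-3 + 4)*c + 123 = 1*c + 123 = c + 123 = 123 + c)
O = 659/4 (O = -441/4 + (123 + 152) = -441/4 + 275 = 659/4 ≈ 164.75)
(3469 + 39049)/(11017 + O) = (3469 + 39049)/(11017 + 659/4) = 42518/(44727/4) = 42518*(4/44727) = 170072/44727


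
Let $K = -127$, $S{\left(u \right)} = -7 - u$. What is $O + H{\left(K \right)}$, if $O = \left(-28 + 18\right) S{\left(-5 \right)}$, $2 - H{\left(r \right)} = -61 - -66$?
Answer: $17$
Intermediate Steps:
$H{\left(r \right)} = -3$ ($H{\left(r \right)} = 2 - \left(-61 - -66\right) = 2 - \left(-61 + 66\right) = 2 - 5 = -3$)
$O = 20$ ($O = \left(-28 + 18\right) \left(-7 - -5\right) = - 10 \left(-7 + 5\right) = \left(-10\right) \left(-2\right) = 20$)
$O + H{\left(K \right)} = 20 - 3 = 17$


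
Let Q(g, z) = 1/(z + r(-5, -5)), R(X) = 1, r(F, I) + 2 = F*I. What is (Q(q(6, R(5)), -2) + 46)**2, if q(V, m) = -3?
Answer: 935089/441 ≈ 2120.4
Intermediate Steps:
r(F, I) = -2 + F*I
Q(g, z) = 1/(23 + z) (Q(g, z) = 1/(z + (-2 - 5*(-5))) = 1/(z + (-2 + 25)) = 1/(z + 23) = 1/(23 + z))
(Q(q(6, R(5)), -2) + 46)**2 = (1/(23 - 2) + 46)**2 = (1/21 + 46)**2 = (967/21)**2 = 935089/441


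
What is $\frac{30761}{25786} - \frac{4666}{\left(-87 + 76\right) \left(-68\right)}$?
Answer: $- \frac{12163531}{2410991} \approx -5.045$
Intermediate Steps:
$\frac{30761}{25786} - \frac{4666}{\left(-87 + 76\right) \left(-68\right)} = 30761 \cdot \frac{1}{25786} - \frac{4666}{\left(-11\right) \left(-68\right)} = \frac{30761}{25786} - \frac{4666}{748} = \frac{30761}{25786} - \frac{2333}{374} = - \frac{12163531}{2410991}$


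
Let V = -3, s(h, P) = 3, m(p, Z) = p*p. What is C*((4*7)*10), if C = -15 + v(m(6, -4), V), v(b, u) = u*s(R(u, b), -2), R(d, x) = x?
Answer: -6720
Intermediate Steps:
m(p, Z) = p**2
v(b, u) = 3*u (v(b, u) = u*3 = 3*u)
C = -24 (C = -15 + 3*(-3) = -15 - 9 = -24)
C*((4*7)*10) = -24*4*7*10 = -672*10 = -24*280 = -6720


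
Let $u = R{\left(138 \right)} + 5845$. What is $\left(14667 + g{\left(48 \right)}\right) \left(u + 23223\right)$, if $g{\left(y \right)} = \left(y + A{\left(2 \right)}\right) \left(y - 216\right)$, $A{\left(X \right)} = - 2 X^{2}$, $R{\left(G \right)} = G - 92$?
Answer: $231368958$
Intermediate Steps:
$R{\left(G \right)} = -92 + G$
$u = 5891$ ($u = \left(-92 + 138\right) + 5845 = 46 + 5845 = 5891$)
$g{\left(y \right)} = \left(-216 + y\right) \left(-8 + y\right)$ ($g{\left(y \right)} = \left(y - 2 \cdot 2^{2}\right) \left(y - 216\right) = \left(y - 8\right) \left(-216 + y\right) = \left(-8 + y\right) \left(-216 + y\right) = \left(-216 + y\right) \left(-8 + y\right)$)
$\left(14667 + g{\left(48 \right)}\right) \left(u + 23223\right) = \left(14667 + \left(1728 + 48^{2} - 10752\right)\right) \left(5891 + 23223\right) = \left(14667 + \left(1728 + 2304 - 10752\right)\right) 29114 = \left(14667 - 6720\right) 29114 = 7947 \cdot 29114 = 231368958$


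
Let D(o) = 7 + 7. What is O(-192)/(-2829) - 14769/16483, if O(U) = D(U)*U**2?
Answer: -2849530623/15543469 ≈ -183.33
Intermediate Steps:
D(o) = 14
O(U) = 14*U**2
O(-192)/(-2829) - 14769/16483 = (14*(-192)**2)/(-2829) - 14769/16483 = (14*36864)*(-1/2829) - 14769*1/16483 = 516096*(-1/2829) - 14769/16483 = -172032/943 - 14769/16483 = -2849530623/15543469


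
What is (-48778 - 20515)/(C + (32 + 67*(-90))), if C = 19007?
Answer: -69293/13009 ≈ -5.3265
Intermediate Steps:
(-48778 - 20515)/(C + (32 + 67*(-90))) = (-48778 - 20515)/(19007 + (32 + 67*(-90))) = -69293/(19007 + (32 - 6030)) = -69293/(19007 - 5998) = -69293/13009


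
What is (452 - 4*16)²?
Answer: 150544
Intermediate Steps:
(452 - 4*16)² = (452 - 64)² = 388² = 150544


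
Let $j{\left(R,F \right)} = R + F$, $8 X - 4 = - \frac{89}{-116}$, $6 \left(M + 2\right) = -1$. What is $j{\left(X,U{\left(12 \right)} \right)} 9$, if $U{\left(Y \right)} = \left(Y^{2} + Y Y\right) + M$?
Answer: $\frac{2392257}{928} \approx 2577.9$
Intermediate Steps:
$M = - \frac{13}{6}$ ($M = -2 + \frac{1}{6} \left(-1\right) = -2 - \frac{1}{6} = - \frac{13}{6} \approx -2.1667$)
$X = \frac{553}{928}$ ($X = \frac{1}{2} + \frac{\left(-89\right) \frac{1}{-116}}{8} = \frac{1}{2} + \frac{\left(-89\right) \left(- \frac{1}{116}\right)}{8} = \frac{1}{2} + \frac{1}{8} \cdot \frac{89}{116} = \frac{1}{2} + \frac{89}{928} = \frac{553}{928} \approx 0.59591$)
$U{\left(Y \right)} = - \frac{13}{6} + 2 Y^{2}$ ($U{\left(Y \right)} = \left(Y^{2} + Y Y\right) - \frac{13}{6} = \left(Y^{2} + Y^{2}\right) - \frac{13}{6} = 2 Y^{2} - \frac{13}{6} = - \frac{13}{6} + 2 Y^{2}$)
$j{\left(R,F \right)} = F + R$
$j{\left(X,U{\left(12 \right)} \right)} 9 = \left(\left(- \frac{13}{6} + 2 \cdot 12^{2}\right) + \frac{553}{928}\right) 9 = \left(\left(- \frac{13}{6} + 2 \cdot 144\right) + \frac{553}{928}\right) 9 = \left(\left(- \frac{13}{6} + 288\right) + \frac{553}{928}\right) 9 = \left(\frac{1715}{6} + \frac{553}{928}\right) 9 = \frac{797419}{2784} \cdot 9 = \frac{2392257}{928}$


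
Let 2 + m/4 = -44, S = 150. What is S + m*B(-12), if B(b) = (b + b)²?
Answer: -105834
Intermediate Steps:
m = -184 (m = -8 + 4*(-44) = -8 - 176 = -184)
B(b) = 4*b² (B(b) = (2*b)² = 4*b²)
S + m*B(-12) = 150 - 736*(-12)² = 150 - 736*144 = 150 - 184*576 = 150 - 105984 = -105834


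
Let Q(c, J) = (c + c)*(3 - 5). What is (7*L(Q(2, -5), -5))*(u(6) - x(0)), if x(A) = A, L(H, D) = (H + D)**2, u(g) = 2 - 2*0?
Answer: 2366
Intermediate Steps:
u(g) = 2 (u(g) = 2 + 0 = 2)
Q(c, J) = -4*c (Q(c, J) = (2*c)*(-2) = -4*c)
L(H, D) = (D + H)**2
(7*L(Q(2, -5), -5))*(u(6) - x(0)) = (7*(-5 - 4*2)**2)*(2 - 1*0) = (7*(-5 - 8)**2)*(2 + 0) = (7*(-13)**2)*2 = (7*169)*2 = 1183*2 = 2366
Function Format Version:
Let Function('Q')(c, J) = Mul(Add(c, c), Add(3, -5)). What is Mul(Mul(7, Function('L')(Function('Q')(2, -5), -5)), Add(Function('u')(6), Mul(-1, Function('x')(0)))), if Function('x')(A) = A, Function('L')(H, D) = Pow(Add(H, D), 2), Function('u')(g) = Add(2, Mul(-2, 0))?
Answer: 2366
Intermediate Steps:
Function('u')(g) = 2 (Function('u')(g) = Add(2, 0) = 2)
Function('Q')(c, J) = Mul(-4, c) (Function('Q')(c, J) = Mul(Mul(2, c), -2) = Mul(-4, c))
Function('L')(H, D) = Pow(Add(D, H), 2)
Mul(Mul(7, Function('L')(Function('Q')(2, -5), -5)), Add(Function('u')(6), Mul(-1, Function('x')(0)))) = Mul(Mul(7, Pow(Add(-5, Mul(-4, 2)), 2)), Add(2, Mul(-1, 0))) = Mul(Mul(7, Pow(Add(-5, -8), 2)), Add(2, 0)) = Mul(Mul(7, Pow(-13, 2)), 2) = Mul(Mul(7, 169), 2) = Mul(1183, 2) = 2366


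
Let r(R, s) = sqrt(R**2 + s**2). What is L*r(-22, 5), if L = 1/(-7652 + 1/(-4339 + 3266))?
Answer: -1073*sqrt(509)/8210597 ≈ -0.0029484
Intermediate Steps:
L = -1073/8210597 (L = 1/(-7652 + 1/(-1073)) = 1/(-7652 - 1/1073) = 1/(-8210597/1073) = -1073/8210597 ≈ -0.00013068)
L*r(-22, 5) = -1073*sqrt((-22)**2 + 5**2)/8210597 = -1073*sqrt(484 + 25)/8210597 = -1073*sqrt(509)/8210597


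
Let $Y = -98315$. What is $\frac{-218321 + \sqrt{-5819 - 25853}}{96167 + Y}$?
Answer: $\frac{218321}{2148} - \frac{i \sqrt{7918}}{1074} \approx 101.64 - 0.082852 i$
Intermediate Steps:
$\frac{-218321 + \sqrt{-5819 - 25853}}{96167 + Y} = \frac{-218321 + \sqrt{-5819 - 25853}}{96167 - 98315} = \frac{-218321 + \sqrt{-31672}}{-2148} = \left(-218321 + 2 i \sqrt{7918}\right) \left(- \frac{1}{2148}\right) = \frac{218321}{2148} - \frac{i \sqrt{7918}}{1074}$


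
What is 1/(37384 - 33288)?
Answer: 1/4096 ≈ 0.00024414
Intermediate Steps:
1/(37384 - 33288) = 1/4096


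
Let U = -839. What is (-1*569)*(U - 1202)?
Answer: 1161329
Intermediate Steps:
(-1*569)*(U - 1202) = (-1*569)*(-839 - 1202) = -569*(-2041) = 1161329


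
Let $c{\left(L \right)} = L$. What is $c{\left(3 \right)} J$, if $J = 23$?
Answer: $69$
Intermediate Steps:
$c{\left(3 \right)} J = 3 \cdot 23 = 69$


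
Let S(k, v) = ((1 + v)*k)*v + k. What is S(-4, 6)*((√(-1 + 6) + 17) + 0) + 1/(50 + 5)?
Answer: -160819/55 - 172*√5 ≈ -3308.6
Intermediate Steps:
S(k, v) = k + k*v*(1 + v) (S(k, v) = (k*(1 + v))*v + k = k*v*(1 + v) + k = k + k*v*(1 + v))
S(-4, 6)*((√(-1 + 6) + 17) + 0) + 1/(50 + 5) = (-4*(1 + 6 + 6²))*((√(-1 + 6) + 17) + 0) + 1/(50 + 5) = (-4*(1 + 6 + 36))*((√5 + 17) + 0) + 1/55 = (-4*43)*((17 + √5) + 0) + 1/55 = -172*(17 + √5) + 1/55 = (-2924 - 172*√5) + 1/55 = -160819/55 - 172*√5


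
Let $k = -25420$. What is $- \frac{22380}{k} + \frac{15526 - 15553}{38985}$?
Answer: $\frac{14529966}{16516645} \approx 0.87972$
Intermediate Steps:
$- \frac{22380}{k} + \frac{15526 - 15553}{38985} = - \frac{22380}{-25420} + \frac{15526 - 15553}{38985} = \left(-22380\right) \left(- \frac{1}{25420}\right) + \left(15526 - 15553\right) \frac{1}{38985} = \frac{1119}{1271} - \frac{9}{12995} = \frac{14529966}{16516645}$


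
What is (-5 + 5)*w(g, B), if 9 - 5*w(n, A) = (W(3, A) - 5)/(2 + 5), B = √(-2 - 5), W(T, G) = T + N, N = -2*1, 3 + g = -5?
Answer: 0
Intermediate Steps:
g = -8 (g = -3 - 5 = -8)
N = -2
W(T, G) = -2 + T (W(T, G) = T - 2 = -2 + T)
B = I*√7 (B = √(-7) = I*√7 ≈ 2.6458*I)
w(n, A) = 67/35 (w(n, A) = 9/5 - ((-2 + 3) - 5)/(5*(2 + 5)) = 9/5 - (1 - 5)/(5*7) = 9/5 - (-4)/(5*7) = 9/5 - ⅕*(-4/7) = 9/5 + 4/35 = 67/35)
(-5 + 5)*w(g, B) = (-5 + 5)*(67/35) = 0*(67/35) = 0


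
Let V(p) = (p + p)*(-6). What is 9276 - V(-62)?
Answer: 8532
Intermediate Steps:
V(p) = -12*p (V(p) = (2*p)*(-6) = -12*p)
9276 - V(-62) = 9276 - (-12)*(-62) = 9276 - 1*744 = 9276 - 744 = 8532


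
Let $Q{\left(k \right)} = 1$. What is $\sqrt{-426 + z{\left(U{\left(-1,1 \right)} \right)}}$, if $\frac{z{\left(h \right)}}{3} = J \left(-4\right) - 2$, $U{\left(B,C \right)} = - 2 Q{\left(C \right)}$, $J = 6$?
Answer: $6 i \sqrt{14} \approx 22.45 i$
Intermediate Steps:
$U{\left(B,C \right)} = -2$ ($U{\left(B,C \right)} = \left(-2\right) 1 = -2$)
$z{\left(h \right)} = -78$ ($z{\left(h \right)} = 3 \left(6 \left(-4\right) - 2\right) = 3 \left(-24 - 2\right) = 3 \left(-26\right) = -78$)
$\sqrt{-426 + z{\left(U{\left(-1,1 \right)} \right)}} = \sqrt{-426 - 78} = \sqrt{-504} = 6 i \sqrt{14}$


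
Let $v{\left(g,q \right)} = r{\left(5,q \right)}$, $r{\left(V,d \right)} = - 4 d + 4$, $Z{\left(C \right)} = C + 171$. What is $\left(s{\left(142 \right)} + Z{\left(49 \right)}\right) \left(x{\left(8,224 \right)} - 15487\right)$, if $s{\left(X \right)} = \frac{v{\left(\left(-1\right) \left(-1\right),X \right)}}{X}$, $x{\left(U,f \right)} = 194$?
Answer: $- \frac{234564034}{71} \approx -3.3037 \cdot 10^{6}$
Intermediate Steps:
$Z{\left(C \right)} = 171 + C$
$r{\left(V,d \right)} = 4 - 4 d$
$v{\left(g,q \right)} = 4 - 4 q$
$s{\left(X \right)} = \frac{4 - 4 X}{X}$
$\left(s{\left(142 \right)} + Z{\left(49 \right)}\right) \left(x{\left(8,224 \right)} - 15487\right) = \left(\left(-4 + \frac{4}{142}\right) + \left(171 + 49\right)\right) \left(194 - 15487\right) = \left(\left(-4 + 4 \cdot \frac{1}{142}\right) + 220\right) \left(-15293\right) = \left(\left(-4 + \frac{2}{71}\right) + 220\right) \left(-15293\right) = \left(- \frac{282}{71} + 220\right) \left(-15293\right) = \frac{15338}{71} \left(-15293\right) = - \frac{234564034}{71}$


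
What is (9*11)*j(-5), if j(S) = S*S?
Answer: 2475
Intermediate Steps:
j(S) = S**2
(9*11)*j(-5) = (9*11)*(-5)**2 = 99*25 = 2475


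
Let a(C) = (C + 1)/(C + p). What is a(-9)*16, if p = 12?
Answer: -128/3 ≈ -42.667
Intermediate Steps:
a(C) = (1 + C)/(12 + C) (a(C) = (C + 1)/(C + 12) = (1 + C)/(12 + C))
a(-9)*16 = ((1 - 9)/(12 - 9))*16 = (-8/3)*16 = ((1/3)*(-8))*16 = -8/3*16 = -128/3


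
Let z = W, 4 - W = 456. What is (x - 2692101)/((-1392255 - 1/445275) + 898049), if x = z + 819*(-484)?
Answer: 1375431765975/220057576651 ≈ 6.2503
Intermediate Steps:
W = -452 (W = 4 - 1*456 = 4 - 456 = -452)
z = -452
x = -396848 (x = -452 + 819*(-484) = -452 - 396396 = -396848)
(x - 2692101)/((-1392255 - 1/445275) + 898049) = (-396848 - 2692101)/((-1392255 - 1/445275) + 898049) = -3088949/((-1392255 - 1*1/445275) + 898049) = -3088949/((-1392255 - 1/445275) + 898049) = -3088949/(-619936345126/445275 + 898049) = -3088949/(-220057576651/445275) = -3088949*(-445275/220057576651) = 1375431765975/220057576651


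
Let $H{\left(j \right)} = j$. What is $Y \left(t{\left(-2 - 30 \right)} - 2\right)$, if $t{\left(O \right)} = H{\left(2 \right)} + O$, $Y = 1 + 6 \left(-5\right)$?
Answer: $928$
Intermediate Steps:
$Y = -29$ ($Y = 1 - 30 = -29$)
$t{\left(O \right)} = 2 + O$
$Y \left(t{\left(-2 - 30 \right)} - 2\right) = - 29 \left(\left(2 - 32\right) - 2\right) = - 29 \left(-30 - 2\right) = \left(-29\right) \left(-32\right) = 928$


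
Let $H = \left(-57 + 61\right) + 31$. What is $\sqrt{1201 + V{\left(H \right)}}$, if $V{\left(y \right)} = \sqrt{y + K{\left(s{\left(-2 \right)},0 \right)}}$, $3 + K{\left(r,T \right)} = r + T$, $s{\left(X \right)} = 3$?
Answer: $\sqrt{1201 + \sqrt{35}} \approx 34.741$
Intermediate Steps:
$H = 35$ ($H = 4 + 31 = 35$)
$K{\left(r,T \right)} = -3 + T + r$ ($K{\left(r,T \right)} = -3 + \left(r + T\right) = -3 + \left(T + r\right) = -3 + T + r$)
$V{\left(y \right)} = \sqrt{y}$ ($V{\left(y \right)} = \sqrt{y + \left(-3 + 0 + 3\right)} = \sqrt{y + 0} = \sqrt{y}$)
$\sqrt{1201 + V{\left(H \right)}} = \sqrt{1201 + \sqrt{35}}$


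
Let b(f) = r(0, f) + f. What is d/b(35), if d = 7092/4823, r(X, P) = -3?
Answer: 1773/38584 ≈ 0.045952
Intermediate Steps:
b(f) = -3 + f
d = 7092/4823 (d = 7092*(1/4823) = 7092/4823 ≈ 1.4705)
d/b(35) = 7092/(4823*(-3 + 35)) = (7092/4823)/32 = (7092/4823)*(1/32) = 1773/38584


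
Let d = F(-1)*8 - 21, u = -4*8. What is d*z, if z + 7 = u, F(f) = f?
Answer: 1131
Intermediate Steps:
u = -32
z = -39 (z = -7 - 32 = -39)
d = -29 (d = -1*8 - 21 = -8 - 21 = -29)
d*z = -29*(-39) = 1131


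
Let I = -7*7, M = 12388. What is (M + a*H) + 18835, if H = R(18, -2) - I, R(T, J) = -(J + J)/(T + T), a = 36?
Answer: 32991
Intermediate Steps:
I = -49
R(T, J) = -J/T (R(T, J) = -2*J/(2*T) = -2*J*1/(2*T) = -J/T)
H = 442/9 (H = -1*(-2)/18 - 1*(-49) = -1*(-2)*1/18 + 49 = 1/9 + 49 = 442/9 ≈ 49.111)
(M + a*H) + 18835 = (12388 + 36*(442/9)) + 18835 = (12388 + 1768) + 18835 = 14156 + 18835 = 32991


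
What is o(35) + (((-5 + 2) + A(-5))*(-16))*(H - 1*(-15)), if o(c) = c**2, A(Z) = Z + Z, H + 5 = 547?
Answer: 117081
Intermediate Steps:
H = 542 (H = -5 + 547 = 542)
A(Z) = 2*Z
o(35) + (((-5 + 2) + A(-5))*(-16))*(H - 1*(-15)) = 35**2 + (((-5 + 2) + 2*(-5))*(-16))*(542 - 1*(-15)) = 1225 + ((-3 - 10)*(-16))*(542 + 15) = 1225 - 13*(-16)*557 = 1225 + 208*557 = 1225 + 115856 = 117081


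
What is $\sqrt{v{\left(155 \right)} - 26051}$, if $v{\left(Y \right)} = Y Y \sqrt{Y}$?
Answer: $\sqrt{-26051 + 24025 \sqrt{155}} \approx 522.55$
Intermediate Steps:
$v{\left(Y \right)} = Y^{\frac{5}{2}}$ ($v{\left(Y \right)} = Y^{2} \sqrt{Y} = Y^{\frac{5}{2}}$)
$\sqrt{v{\left(155 \right)} - 26051} = \sqrt{155^{\frac{5}{2}} - 26051} = \sqrt{24025 \sqrt{155} - 26051} = \sqrt{-26051 + 24025 \sqrt{155}}$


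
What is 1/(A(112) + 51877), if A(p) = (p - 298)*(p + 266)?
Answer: -1/18431 ≈ -5.4256e-5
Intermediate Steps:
A(p) = (-298 + p)*(266 + p)
1/(A(112) + 51877) = 1/((-79268 + 112**2 - 32*112) + 51877) = 1/((-79268 + 12544 - 3584) + 51877) = 1/(-70308 + 51877) = 1/(-18431) = -1/18431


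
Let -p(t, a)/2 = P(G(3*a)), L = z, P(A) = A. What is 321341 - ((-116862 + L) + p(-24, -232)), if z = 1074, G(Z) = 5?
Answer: 437139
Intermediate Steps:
L = 1074
p(t, a) = -10 (p(t, a) = -2*5 = -10)
321341 - ((-116862 + L) + p(-24, -232)) = 321341 - ((-116862 + 1074) - 10) = 321341 - (-115788 - 10) = 321341 - 1*(-115798) = 321341 + 115798 = 437139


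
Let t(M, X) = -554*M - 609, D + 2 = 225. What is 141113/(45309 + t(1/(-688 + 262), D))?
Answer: 30057069/9521377 ≈ 3.1568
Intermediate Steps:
D = 223 (D = -2 + 225 = 223)
t(M, X) = -609 - 554*M
141113/(45309 + t(1/(-688 + 262), D)) = 141113/(45309 + (-609 - 554/(-688 + 262))) = 141113/(45309 + (-609 - 554/(-426))) = 141113/(45309 + (-609 - 554*(-1/426))) = 141113/(45309 + (-609 + 277/213)) = 141113/(45309 - 129440/213) = 141113/(9521377/213) = 141113*(213/9521377) = 30057069/9521377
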